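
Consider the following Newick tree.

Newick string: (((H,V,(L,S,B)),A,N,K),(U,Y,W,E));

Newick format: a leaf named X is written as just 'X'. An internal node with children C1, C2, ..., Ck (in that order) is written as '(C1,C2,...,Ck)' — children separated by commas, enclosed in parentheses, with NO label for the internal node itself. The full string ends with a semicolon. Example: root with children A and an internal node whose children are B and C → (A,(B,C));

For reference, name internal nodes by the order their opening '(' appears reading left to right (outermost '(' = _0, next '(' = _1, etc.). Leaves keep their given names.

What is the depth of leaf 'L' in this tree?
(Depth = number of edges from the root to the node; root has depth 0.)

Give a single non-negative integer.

Answer: 4

Derivation:
Newick: (((H,V,(L,S,B)),A,N,K),(U,Y,W,E));
Naming internals by '(' encounter order: outermost '(' = _0, next = _1, ...
Query node: L
Path from root: _0 -> _1 -> _2 -> _3 -> L
Depth of L: 4 (number of edges from root)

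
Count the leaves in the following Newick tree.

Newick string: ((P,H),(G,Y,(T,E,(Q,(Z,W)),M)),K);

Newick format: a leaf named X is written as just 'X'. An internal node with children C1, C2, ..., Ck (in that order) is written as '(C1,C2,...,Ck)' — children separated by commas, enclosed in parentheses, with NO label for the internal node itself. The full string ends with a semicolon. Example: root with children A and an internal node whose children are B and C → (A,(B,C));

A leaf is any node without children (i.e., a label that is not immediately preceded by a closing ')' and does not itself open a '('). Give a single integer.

Newick: ((P,H),(G,Y,(T,E,(Q,(Z,W)),M)),K);
Scan left-to-right; a leaf is any maximal label run not followed by '(':
  pos 2: leaf 'P' → count = 1
  pos 4: leaf 'H' → count = 2
  pos 8: leaf 'G' → count = 3
  pos 10: leaf 'Y' → count = 4
  pos 13: leaf 'T' → count = 5
  pos 15: leaf 'E' → count = 6
  pos 18: leaf 'Q' → count = 7
  pos 21: leaf 'Z' → count = 8
  pos 23: leaf 'W' → count = 9
  pos 27: leaf 'M' → count = 10
  pos 31: leaf 'K' → count = 11
Total leaves: 11

Answer: 11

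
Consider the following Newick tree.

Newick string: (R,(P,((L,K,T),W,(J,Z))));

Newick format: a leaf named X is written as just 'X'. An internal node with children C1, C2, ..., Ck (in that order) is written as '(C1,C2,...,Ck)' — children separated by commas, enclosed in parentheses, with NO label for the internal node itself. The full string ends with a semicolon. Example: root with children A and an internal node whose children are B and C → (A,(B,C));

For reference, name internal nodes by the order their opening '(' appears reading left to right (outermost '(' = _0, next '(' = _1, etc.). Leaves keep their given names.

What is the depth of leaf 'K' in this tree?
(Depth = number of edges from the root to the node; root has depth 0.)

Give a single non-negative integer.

Newick: (R,(P,((L,K,T),W,(J,Z))));
Naming internals by '(' encounter order: outermost '(' = _0, next = _1, ...
Query node: K
Path from root: _0 -> _1 -> _2 -> _3 -> K
Depth of K: 4 (number of edges from root)

Answer: 4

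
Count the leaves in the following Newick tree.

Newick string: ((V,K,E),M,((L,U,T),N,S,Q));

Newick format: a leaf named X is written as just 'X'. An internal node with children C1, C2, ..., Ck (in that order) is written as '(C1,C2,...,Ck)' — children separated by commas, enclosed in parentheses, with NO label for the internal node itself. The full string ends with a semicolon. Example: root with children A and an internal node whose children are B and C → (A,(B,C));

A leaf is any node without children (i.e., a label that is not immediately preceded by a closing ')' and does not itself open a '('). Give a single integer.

Newick: ((V,K,E),M,((L,U,T),N,S,Q));
Scan left-to-right; a leaf is any maximal label run not followed by '(':
  pos 2: leaf 'V' → count = 1
  pos 4: leaf 'K' → count = 2
  pos 6: leaf 'E' → count = 3
  pos 9: leaf 'M' → count = 4
  pos 13: leaf 'L' → count = 5
  pos 15: leaf 'U' → count = 6
  pos 17: leaf 'T' → count = 7
  pos 20: leaf 'N' → count = 8
  pos 22: leaf 'S' → count = 9
  pos 24: leaf 'Q' → count = 10
Total leaves: 10

Answer: 10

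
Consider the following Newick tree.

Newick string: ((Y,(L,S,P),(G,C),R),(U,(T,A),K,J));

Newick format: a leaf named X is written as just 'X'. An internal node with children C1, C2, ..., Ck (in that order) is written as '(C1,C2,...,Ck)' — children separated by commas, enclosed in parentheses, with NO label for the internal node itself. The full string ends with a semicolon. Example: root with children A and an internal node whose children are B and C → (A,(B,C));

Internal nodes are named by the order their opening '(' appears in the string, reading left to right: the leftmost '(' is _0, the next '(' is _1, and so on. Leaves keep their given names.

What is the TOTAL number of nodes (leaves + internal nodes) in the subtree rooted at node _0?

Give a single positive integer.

Answer: 18

Derivation:
Newick: ((Y,(L,S,P),(G,C),R),(U,(T,A),K,J));
Locate _0: it is the '(' at position 0 (the 1st '(' reading left to right).
Query: subtree rooted at _0
_0: subtree_size = 1 + 17
  _1: subtree_size = 1 + 9
    Y: subtree_size = 1 + 0
    _2: subtree_size = 1 + 3
      L: subtree_size = 1 + 0
      S: subtree_size = 1 + 0
      P: subtree_size = 1 + 0
    _3: subtree_size = 1 + 2
      G: subtree_size = 1 + 0
      C: subtree_size = 1 + 0
    R: subtree_size = 1 + 0
  _4: subtree_size = 1 + 6
    U: subtree_size = 1 + 0
    _5: subtree_size = 1 + 2
      T: subtree_size = 1 + 0
      A: subtree_size = 1 + 0
    K: subtree_size = 1 + 0
    J: subtree_size = 1 + 0
Total subtree size of _0: 18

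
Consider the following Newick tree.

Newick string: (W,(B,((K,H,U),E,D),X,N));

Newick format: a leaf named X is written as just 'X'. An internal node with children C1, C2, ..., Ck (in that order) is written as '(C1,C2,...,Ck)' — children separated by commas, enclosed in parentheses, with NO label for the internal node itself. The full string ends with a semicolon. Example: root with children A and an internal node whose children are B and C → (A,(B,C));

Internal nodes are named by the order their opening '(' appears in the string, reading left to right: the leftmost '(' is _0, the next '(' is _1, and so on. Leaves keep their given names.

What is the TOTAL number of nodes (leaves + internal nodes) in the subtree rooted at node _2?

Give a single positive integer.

Newick: (W,(B,((K,H,U),E,D),X,N));
Locate _2: it is the '(' at position 6 (the 3rd '(' reading left to right).
Query: subtree rooted at _2
_2: subtree_size = 1 + 6
  _3: subtree_size = 1 + 3
    K: subtree_size = 1 + 0
    H: subtree_size = 1 + 0
    U: subtree_size = 1 + 0
  E: subtree_size = 1 + 0
  D: subtree_size = 1 + 0
Total subtree size of _2: 7

Answer: 7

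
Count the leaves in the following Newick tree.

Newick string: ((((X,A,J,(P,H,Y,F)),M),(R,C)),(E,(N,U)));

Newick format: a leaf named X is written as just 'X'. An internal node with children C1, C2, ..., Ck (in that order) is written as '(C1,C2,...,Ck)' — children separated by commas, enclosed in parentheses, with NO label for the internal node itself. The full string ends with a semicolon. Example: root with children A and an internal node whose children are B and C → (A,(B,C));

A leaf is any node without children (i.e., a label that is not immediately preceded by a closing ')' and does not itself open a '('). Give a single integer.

Answer: 13

Derivation:
Newick: ((((X,A,J,(P,H,Y,F)),M),(R,C)),(E,(N,U)));
Scan left-to-right; a leaf is any maximal label run not followed by '(':
  pos 4: leaf 'X' → count = 1
  pos 6: leaf 'A' → count = 2
  pos 8: leaf 'J' → count = 3
  pos 11: leaf 'P' → count = 4
  pos 13: leaf 'H' → count = 5
  pos 15: leaf 'Y' → count = 6
  pos 17: leaf 'F' → count = 7
  pos 21: leaf 'M' → count = 8
  pos 25: leaf 'R' → count = 9
  pos 27: leaf 'C' → count = 10
  pos 32: leaf 'E' → count = 11
  pos 35: leaf 'N' → count = 12
  pos 37: leaf 'U' → count = 13
Total leaves: 13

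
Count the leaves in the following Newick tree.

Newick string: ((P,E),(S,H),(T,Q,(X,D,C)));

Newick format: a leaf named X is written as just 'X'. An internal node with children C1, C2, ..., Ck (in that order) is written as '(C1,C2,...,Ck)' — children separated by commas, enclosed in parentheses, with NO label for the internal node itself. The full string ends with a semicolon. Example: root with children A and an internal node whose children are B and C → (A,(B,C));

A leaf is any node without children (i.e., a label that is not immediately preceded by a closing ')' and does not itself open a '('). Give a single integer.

Answer: 9

Derivation:
Newick: ((P,E),(S,H),(T,Q,(X,D,C)));
Scan left-to-right; a leaf is any maximal label run not followed by '(':
  pos 2: leaf 'P' → count = 1
  pos 4: leaf 'E' → count = 2
  pos 8: leaf 'S' → count = 3
  pos 10: leaf 'H' → count = 4
  pos 14: leaf 'T' → count = 5
  pos 16: leaf 'Q' → count = 6
  pos 19: leaf 'X' → count = 7
  pos 21: leaf 'D' → count = 8
  pos 23: leaf 'C' → count = 9
Total leaves: 9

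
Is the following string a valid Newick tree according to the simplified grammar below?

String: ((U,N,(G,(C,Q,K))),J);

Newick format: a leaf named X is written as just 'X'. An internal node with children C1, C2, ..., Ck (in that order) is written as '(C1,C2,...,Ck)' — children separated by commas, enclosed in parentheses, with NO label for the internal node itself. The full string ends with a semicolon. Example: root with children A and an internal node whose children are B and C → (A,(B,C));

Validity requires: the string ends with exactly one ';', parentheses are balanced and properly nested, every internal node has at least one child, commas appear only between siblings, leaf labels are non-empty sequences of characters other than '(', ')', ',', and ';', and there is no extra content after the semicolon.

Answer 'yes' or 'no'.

Answer: yes

Derivation:
Input: ((U,N,(G,(C,Q,K))),J);
Paren balance: 4 '(' vs 4 ')' OK
Ends with single ';': True
Full parse: OK
Valid: True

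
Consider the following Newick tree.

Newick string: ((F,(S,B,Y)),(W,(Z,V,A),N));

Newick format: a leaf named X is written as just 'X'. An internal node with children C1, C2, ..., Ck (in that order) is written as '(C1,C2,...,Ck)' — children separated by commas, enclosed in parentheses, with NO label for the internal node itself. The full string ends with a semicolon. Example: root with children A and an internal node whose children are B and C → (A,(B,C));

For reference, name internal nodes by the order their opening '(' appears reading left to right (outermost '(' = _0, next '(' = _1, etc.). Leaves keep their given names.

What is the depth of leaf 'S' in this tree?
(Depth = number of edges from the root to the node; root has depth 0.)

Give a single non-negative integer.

Answer: 3

Derivation:
Newick: ((F,(S,B,Y)),(W,(Z,V,A),N));
Naming internals by '(' encounter order: outermost '(' = _0, next = _1, ...
Query node: S
Path from root: _0 -> _1 -> _2 -> S
Depth of S: 3 (number of edges from root)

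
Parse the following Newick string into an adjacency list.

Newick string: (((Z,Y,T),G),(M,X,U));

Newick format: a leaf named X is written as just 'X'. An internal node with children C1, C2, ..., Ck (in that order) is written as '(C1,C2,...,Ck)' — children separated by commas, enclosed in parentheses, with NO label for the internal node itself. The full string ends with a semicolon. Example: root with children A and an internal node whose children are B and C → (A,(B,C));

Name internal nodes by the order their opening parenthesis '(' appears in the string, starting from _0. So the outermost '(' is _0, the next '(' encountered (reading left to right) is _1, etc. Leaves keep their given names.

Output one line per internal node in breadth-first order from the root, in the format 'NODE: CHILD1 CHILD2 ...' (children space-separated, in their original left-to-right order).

Answer: _0: _1 _3
_1: _2 G
_3: M X U
_2: Z Y T

Derivation:
Input: (((Z,Y,T),G),(M,X,U));
Scanning left-to-right, naming '(' by encounter order:
  pos 0: '(' -> open internal node _0 (depth 1)
  pos 1: '(' -> open internal node _1 (depth 2)
  pos 2: '(' -> open internal node _2 (depth 3)
  pos 8: ')' -> close internal node _2 (now at depth 2)
  pos 11: ')' -> close internal node _1 (now at depth 1)
  pos 13: '(' -> open internal node _3 (depth 2)
  pos 19: ')' -> close internal node _3 (now at depth 1)
  pos 20: ')' -> close internal node _0 (now at depth 0)
Total internal nodes: 4
BFS adjacency from root:
  _0: _1 _3
  _1: _2 G
  _3: M X U
  _2: Z Y T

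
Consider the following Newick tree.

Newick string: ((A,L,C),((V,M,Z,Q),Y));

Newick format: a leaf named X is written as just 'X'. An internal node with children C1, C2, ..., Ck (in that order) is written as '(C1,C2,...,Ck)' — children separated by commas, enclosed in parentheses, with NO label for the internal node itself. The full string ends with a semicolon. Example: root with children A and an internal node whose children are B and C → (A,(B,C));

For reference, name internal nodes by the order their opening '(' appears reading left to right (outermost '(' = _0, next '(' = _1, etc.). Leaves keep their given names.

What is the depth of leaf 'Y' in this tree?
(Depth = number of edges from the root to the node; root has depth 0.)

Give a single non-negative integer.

Newick: ((A,L,C),((V,M,Z,Q),Y));
Naming internals by '(' encounter order: outermost '(' = _0, next = _1, ...
Query node: Y
Path from root: _0 -> _2 -> Y
Depth of Y: 2 (number of edges from root)

Answer: 2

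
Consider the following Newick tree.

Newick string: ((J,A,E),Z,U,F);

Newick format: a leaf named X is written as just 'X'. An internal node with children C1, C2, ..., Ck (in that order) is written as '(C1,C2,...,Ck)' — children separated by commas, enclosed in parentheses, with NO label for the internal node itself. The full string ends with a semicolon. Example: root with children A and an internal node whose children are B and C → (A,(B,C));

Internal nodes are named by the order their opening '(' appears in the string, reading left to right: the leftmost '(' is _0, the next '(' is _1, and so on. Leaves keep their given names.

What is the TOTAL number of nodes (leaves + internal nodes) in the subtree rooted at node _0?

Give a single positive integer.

Answer: 8

Derivation:
Newick: ((J,A,E),Z,U,F);
Locate _0: it is the '(' at position 0 (the 1st '(' reading left to right).
Query: subtree rooted at _0
_0: subtree_size = 1 + 7
  _1: subtree_size = 1 + 3
    J: subtree_size = 1 + 0
    A: subtree_size = 1 + 0
    E: subtree_size = 1 + 0
  Z: subtree_size = 1 + 0
  U: subtree_size = 1 + 0
  F: subtree_size = 1 + 0
Total subtree size of _0: 8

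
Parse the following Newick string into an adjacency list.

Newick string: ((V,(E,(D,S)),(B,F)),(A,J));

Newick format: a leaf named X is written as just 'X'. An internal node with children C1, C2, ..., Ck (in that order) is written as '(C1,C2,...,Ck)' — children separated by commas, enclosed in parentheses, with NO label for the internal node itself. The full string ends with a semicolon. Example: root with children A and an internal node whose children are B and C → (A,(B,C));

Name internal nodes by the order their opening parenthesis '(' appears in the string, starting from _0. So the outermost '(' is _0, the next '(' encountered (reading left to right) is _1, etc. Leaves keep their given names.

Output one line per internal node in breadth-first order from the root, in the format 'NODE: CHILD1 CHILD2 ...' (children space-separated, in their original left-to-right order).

Input: ((V,(E,(D,S)),(B,F)),(A,J));
Scanning left-to-right, naming '(' by encounter order:
  pos 0: '(' -> open internal node _0 (depth 1)
  pos 1: '(' -> open internal node _1 (depth 2)
  pos 4: '(' -> open internal node _2 (depth 3)
  pos 7: '(' -> open internal node _3 (depth 4)
  pos 11: ')' -> close internal node _3 (now at depth 3)
  pos 12: ')' -> close internal node _2 (now at depth 2)
  pos 14: '(' -> open internal node _4 (depth 3)
  pos 18: ')' -> close internal node _4 (now at depth 2)
  pos 19: ')' -> close internal node _1 (now at depth 1)
  pos 21: '(' -> open internal node _5 (depth 2)
  pos 25: ')' -> close internal node _5 (now at depth 1)
  pos 26: ')' -> close internal node _0 (now at depth 0)
Total internal nodes: 6
BFS adjacency from root:
  _0: _1 _5
  _1: V _2 _4
  _5: A J
  _2: E _3
  _4: B F
  _3: D S

Answer: _0: _1 _5
_1: V _2 _4
_5: A J
_2: E _3
_4: B F
_3: D S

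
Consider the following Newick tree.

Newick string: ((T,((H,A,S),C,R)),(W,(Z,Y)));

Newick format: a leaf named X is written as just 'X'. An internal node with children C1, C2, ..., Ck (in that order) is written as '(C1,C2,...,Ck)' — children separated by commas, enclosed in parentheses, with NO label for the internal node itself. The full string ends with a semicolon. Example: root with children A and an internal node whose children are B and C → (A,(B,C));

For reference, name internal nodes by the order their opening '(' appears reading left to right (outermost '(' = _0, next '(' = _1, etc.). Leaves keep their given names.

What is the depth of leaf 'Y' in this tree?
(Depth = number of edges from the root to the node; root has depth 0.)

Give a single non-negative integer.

Answer: 3

Derivation:
Newick: ((T,((H,A,S),C,R)),(W,(Z,Y)));
Naming internals by '(' encounter order: outermost '(' = _0, next = _1, ...
Query node: Y
Path from root: _0 -> _4 -> _5 -> Y
Depth of Y: 3 (number of edges from root)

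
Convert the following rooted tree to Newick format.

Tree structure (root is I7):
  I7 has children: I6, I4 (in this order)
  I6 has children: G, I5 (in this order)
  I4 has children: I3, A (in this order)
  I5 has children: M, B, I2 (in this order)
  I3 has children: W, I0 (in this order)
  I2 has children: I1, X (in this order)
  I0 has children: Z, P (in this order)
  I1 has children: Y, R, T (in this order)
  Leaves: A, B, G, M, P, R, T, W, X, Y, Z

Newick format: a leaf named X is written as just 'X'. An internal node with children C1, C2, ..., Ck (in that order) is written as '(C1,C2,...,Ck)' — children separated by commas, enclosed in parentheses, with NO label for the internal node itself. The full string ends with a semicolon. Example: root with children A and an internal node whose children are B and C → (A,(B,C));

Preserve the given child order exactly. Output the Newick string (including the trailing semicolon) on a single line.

internal I7 with children ['I6', 'I4']
  internal I6 with children ['G', 'I5']
    leaf 'G' → 'G'
    internal I5 with children ['M', 'B', 'I2']
      leaf 'M' → 'M'
      leaf 'B' → 'B'
      internal I2 with children ['I1', 'X']
        internal I1 with children ['Y', 'R', 'T']
          leaf 'Y' → 'Y'
          leaf 'R' → 'R'
          leaf 'T' → 'T'
        → '(Y,R,T)'
        leaf 'X' → 'X'
      → '((Y,R,T),X)'
    → '(M,B,((Y,R,T),X))'
  → '(G,(M,B,((Y,R,T),X)))'
  internal I4 with children ['I3', 'A']
    internal I3 with children ['W', 'I0']
      leaf 'W' → 'W'
      internal I0 with children ['Z', 'P']
        leaf 'Z' → 'Z'
        leaf 'P' → 'P'
      → '(Z,P)'
    → '(W,(Z,P))'
    leaf 'A' → 'A'
  → '((W,(Z,P)),A)'
→ '((G,(M,B,((Y,R,T),X))),((W,(Z,P)),A))'
Final: ((G,(M,B,((Y,R,T),X))),((W,(Z,P)),A));

Answer: ((G,(M,B,((Y,R,T),X))),((W,(Z,P)),A));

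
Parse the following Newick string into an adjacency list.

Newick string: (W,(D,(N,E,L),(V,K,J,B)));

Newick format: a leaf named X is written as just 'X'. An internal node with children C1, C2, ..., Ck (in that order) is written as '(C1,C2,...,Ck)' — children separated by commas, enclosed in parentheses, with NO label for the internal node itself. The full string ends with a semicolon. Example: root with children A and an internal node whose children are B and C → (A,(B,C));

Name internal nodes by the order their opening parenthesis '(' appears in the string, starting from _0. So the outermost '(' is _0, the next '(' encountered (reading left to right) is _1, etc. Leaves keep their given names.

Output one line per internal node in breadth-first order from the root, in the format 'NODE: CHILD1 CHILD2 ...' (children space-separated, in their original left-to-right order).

Input: (W,(D,(N,E,L),(V,K,J,B)));
Scanning left-to-right, naming '(' by encounter order:
  pos 0: '(' -> open internal node _0 (depth 1)
  pos 3: '(' -> open internal node _1 (depth 2)
  pos 6: '(' -> open internal node _2 (depth 3)
  pos 12: ')' -> close internal node _2 (now at depth 2)
  pos 14: '(' -> open internal node _3 (depth 3)
  pos 22: ')' -> close internal node _3 (now at depth 2)
  pos 23: ')' -> close internal node _1 (now at depth 1)
  pos 24: ')' -> close internal node _0 (now at depth 0)
Total internal nodes: 4
BFS adjacency from root:
  _0: W _1
  _1: D _2 _3
  _2: N E L
  _3: V K J B

Answer: _0: W _1
_1: D _2 _3
_2: N E L
_3: V K J B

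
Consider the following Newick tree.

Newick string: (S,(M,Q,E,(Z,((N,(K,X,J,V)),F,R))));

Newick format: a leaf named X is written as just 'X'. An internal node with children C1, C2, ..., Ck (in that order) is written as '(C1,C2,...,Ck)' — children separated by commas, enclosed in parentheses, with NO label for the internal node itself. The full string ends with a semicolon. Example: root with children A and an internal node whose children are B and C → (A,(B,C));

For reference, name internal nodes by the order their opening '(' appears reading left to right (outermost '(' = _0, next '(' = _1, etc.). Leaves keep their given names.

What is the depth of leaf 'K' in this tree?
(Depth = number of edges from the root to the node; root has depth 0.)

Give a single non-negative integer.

Newick: (S,(M,Q,E,(Z,((N,(K,X,J,V)),F,R))));
Naming internals by '(' encounter order: outermost '(' = _0, next = _1, ...
Query node: K
Path from root: _0 -> _1 -> _2 -> _3 -> _4 -> _5 -> K
Depth of K: 6 (number of edges from root)

Answer: 6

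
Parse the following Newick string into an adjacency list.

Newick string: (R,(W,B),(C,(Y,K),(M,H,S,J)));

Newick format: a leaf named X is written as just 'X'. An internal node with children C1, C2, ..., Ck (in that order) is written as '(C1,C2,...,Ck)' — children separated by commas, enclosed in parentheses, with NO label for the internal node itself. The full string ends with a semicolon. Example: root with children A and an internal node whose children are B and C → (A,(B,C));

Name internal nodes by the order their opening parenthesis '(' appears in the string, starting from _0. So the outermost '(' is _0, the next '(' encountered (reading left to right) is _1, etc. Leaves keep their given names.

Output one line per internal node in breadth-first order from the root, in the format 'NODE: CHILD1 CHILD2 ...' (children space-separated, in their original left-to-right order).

Answer: _0: R _1 _2
_1: W B
_2: C _3 _4
_3: Y K
_4: M H S J

Derivation:
Input: (R,(W,B),(C,(Y,K),(M,H,S,J)));
Scanning left-to-right, naming '(' by encounter order:
  pos 0: '(' -> open internal node _0 (depth 1)
  pos 3: '(' -> open internal node _1 (depth 2)
  pos 7: ')' -> close internal node _1 (now at depth 1)
  pos 9: '(' -> open internal node _2 (depth 2)
  pos 12: '(' -> open internal node _3 (depth 3)
  pos 16: ')' -> close internal node _3 (now at depth 2)
  pos 18: '(' -> open internal node _4 (depth 3)
  pos 26: ')' -> close internal node _4 (now at depth 2)
  pos 27: ')' -> close internal node _2 (now at depth 1)
  pos 28: ')' -> close internal node _0 (now at depth 0)
Total internal nodes: 5
BFS adjacency from root:
  _0: R _1 _2
  _1: W B
  _2: C _3 _4
  _3: Y K
  _4: M H S J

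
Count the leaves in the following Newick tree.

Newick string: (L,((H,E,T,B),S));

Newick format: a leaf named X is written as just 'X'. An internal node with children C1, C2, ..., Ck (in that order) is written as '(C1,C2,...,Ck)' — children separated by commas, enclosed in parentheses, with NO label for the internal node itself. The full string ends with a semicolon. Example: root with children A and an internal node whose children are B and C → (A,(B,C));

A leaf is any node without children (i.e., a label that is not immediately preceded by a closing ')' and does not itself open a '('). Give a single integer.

Answer: 6

Derivation:
Newick: (L,((H,E,T,B),S));
Scan left-to-right; a leaf is any maximal label run not followed by '(':
  pos 1: leaf 'L' → count = 1
  pos 5: leaf 'H' → count = 2
  pos 7: leaf 'E' → count = 3
  pos 9: leaf 'T' → count = 4
  pos 11: leaf 'B' → count = 5
  pos 14: leaf 'S' → count = 6
Total leaves: 6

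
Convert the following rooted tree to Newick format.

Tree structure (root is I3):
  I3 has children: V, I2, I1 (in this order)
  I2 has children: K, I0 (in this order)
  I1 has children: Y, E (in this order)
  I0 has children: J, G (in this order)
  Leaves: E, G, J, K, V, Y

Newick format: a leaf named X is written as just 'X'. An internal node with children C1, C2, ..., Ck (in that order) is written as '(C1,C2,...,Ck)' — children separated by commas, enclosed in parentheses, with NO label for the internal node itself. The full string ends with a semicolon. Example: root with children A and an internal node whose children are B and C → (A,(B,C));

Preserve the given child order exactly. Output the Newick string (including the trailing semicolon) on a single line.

Answer: (V,(K,(J,G)),(Y,E));

Derivation:
internal I3 with children ['V', 'I2', 'I1']
  leaf 'V' → 'V'
  internal I2 with children ['K', 'I0']
    leaf 'K' → 'K'
    internal I0 with children ['J', 'G']
      leaf 'J' → 'J'
      leaf 'G' → 'G'
    → '(J,G)'
  → '(K,(J,G))'
  internal I1 with children ['Y', 'E']
    leaf 'Y' → 'Y'
    leaf 'E' → 'E'
  → '(Y,E)'
→ '(V,(K,(J,G)),(Y,E))'
Final: (V,(K,(J,G)),(Y,E));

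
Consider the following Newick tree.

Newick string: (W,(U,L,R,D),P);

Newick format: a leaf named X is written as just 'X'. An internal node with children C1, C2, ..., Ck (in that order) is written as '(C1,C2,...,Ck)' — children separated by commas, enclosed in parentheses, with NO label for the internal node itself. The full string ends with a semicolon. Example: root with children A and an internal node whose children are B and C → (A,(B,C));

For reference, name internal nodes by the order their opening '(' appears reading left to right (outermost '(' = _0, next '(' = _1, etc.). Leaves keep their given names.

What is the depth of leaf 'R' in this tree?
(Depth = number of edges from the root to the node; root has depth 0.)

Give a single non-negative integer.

Newick: (W,(U,L,R,D),P);
Naming internals by '(' encounter order: outermost '(' = _0, next = _1, ...
Query node: R
Path from root: _0 -> _1 -> R
Depth of R: 2 (number of edges from root)

Answer: 2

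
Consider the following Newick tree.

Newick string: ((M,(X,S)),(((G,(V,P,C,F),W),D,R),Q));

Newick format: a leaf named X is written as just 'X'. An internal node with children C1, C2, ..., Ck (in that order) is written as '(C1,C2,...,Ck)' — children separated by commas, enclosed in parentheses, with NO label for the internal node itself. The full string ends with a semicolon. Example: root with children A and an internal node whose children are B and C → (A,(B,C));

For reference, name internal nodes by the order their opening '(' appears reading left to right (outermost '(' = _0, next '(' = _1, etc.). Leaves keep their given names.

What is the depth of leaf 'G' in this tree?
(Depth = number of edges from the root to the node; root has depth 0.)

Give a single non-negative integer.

Answer: 4

Derivation:
Newick: ((M,(X,S)),(((G,(V,P,C,F),W),D,R),Q));
Naming internals by '(' encounter order: outermost '(' = _0, next = _1, ...
Query node: G
Path from root: _0 -> _3 -> _4 -> _5 -> G
Depth of G: 4 (number of edges from root)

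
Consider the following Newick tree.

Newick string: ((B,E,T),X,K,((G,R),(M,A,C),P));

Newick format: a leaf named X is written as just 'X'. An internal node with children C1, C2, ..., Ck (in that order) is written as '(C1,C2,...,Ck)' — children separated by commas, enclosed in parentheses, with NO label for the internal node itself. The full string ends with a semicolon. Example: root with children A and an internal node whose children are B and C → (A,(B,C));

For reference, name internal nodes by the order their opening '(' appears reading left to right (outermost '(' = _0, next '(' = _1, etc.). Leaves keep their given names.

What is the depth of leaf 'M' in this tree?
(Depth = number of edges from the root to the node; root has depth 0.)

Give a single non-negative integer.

Answer: 3

Derivation:
Newick: ((B,E,T),X,K,((G,R),(M,A,C),P));
Naming internals by '(' encounter order: outermost '(' = _0, next = _1, ...
Query node: M
Path from root: _0 -> _2 -> _4 -> M
Depth of M: 3 (number of edges from root)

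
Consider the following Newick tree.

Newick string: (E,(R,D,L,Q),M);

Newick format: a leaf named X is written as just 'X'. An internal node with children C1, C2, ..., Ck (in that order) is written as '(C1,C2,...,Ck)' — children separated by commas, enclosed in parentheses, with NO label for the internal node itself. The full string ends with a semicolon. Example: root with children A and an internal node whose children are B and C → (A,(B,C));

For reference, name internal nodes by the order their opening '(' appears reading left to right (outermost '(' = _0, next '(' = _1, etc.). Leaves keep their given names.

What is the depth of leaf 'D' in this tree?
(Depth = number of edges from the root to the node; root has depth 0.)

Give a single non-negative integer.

Answer: 2

Derivation:
Newick: (E,(R,D,L,Q),M);
Naming internals by '(' encounter order: outermost '(' = _0, next = _1, ...
Query node: D
Path from root: _0 -> _1 -> D
Depth of D: 2 (number of edges from root)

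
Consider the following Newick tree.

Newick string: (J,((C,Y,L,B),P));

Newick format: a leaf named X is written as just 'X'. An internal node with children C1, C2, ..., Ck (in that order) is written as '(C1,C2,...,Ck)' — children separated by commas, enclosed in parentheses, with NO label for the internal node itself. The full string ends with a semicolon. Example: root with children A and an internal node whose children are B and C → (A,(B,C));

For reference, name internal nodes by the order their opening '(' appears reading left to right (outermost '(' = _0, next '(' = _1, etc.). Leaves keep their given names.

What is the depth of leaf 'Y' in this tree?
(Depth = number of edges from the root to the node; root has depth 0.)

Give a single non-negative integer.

Newick: (J,((C,Y,L,B),P));
Naming internals by '(' encounter order: outermost '(' = _0, next = _1, ...
Query node: Y
Path from root: _0 -> _1 -> _2 -> Y
Depth of Y: 3 (number of edges from root)

Answer: 3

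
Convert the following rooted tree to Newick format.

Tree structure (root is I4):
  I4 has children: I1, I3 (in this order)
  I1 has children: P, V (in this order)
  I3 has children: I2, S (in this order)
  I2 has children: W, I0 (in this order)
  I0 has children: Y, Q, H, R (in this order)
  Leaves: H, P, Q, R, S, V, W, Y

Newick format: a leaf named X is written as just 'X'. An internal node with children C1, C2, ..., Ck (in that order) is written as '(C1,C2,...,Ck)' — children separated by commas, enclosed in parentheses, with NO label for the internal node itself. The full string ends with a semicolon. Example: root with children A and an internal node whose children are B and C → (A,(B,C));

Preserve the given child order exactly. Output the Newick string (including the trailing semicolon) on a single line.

Answer: ((P,V),((W,(Y,Q,H,R)),S));

Derivation:
internal I4 with children ['I1', 'I3']
  internal I1 with children ['P', 'V']
    leaf 'P' → 'P'
    leaf 'V' → 'V'
  → '(P,V)'
  internal I3 with children ['I2', 'S']
    internal I2 with children ['W', 'I0']
      leaf 'W' → 'W'
      internal I0 with children ['Y', 'Q', 'H', 'R']
        leaf 'Y' → 'Y'
        leaf 'Q' → 'Q'
        leaf 'H' → 'H'
        leaf 'R' → 'R'
      → '(Y,Q,H,R)'
    → '(W,(Y,Q,H,R))'
    leaf 'S' → 'S'
  → '((W,(Y,Q,H,R)),S)'
→ '((P,V),((W,(Y,Q,H,R)),S))'
Final: ((P,V),((W,(Y,Q,H,R)),S));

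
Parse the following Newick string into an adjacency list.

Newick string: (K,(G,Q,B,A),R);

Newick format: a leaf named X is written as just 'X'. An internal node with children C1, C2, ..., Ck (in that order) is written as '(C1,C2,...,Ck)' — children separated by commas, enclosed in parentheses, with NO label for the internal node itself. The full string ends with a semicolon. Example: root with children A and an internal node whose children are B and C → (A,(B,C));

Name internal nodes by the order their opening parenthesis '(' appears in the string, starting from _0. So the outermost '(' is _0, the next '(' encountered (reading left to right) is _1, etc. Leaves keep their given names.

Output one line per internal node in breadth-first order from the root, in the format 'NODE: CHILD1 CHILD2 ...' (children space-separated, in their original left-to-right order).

Answer: _0: K _1 R
_1: G Q B A

Derivation:
Input: (K,(G,Q,B,A),R);
Scanning left-to-right, naming '(' by encounter order:
  pos 0: '(' -> open internal node _0 (depth 1)
  pos 3: '(' -> open internal node _1 (depth 2)
  pos 11: ')' -> close internal node _1 (now at depth 1)
  pos 14: ')' -> close internal node _0 (now at depth 0)
Total internal nodes: 2
BFS adjacency from root:
  _0: K _1 R
  _1: G Q B A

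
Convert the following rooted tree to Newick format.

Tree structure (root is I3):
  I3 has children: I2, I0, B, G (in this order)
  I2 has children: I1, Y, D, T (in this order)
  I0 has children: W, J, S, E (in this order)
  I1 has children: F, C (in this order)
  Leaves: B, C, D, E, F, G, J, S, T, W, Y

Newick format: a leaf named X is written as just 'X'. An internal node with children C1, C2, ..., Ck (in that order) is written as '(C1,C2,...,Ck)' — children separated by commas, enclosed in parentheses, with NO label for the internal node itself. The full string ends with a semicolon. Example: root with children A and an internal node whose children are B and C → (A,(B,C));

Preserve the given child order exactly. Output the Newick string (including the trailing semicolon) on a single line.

internal I3 with children ['I2', 'I0', 'B', 'G']
  internal I2 with children ['I1', 'Y', 'D', 'T']
    internal I1 with children ['F', 'C']
      leaf 'F' → 'F'
      leaf 'C' → 'C'
    → '(F,C)'
    leaf 'Y' → 'Y'
    leaf 'D' → 'D'
    leaf 'T' → 'T'
  → '((F,C),Y,D,T)'
  internal I0 with children ['W', 'J', 'S', 'E']
    leaf 'W' → 'W'
    leaf 'J' → 'J'
    leaf 'S' → 'S'
    leaf 'E' → 'E'
  → '(W,J,S,E)'
  leaf 'B' → 'B'
  leaf 'G' → 'G'
→ '(((F,C),Y,D,T),(W,J,S,E),B,G)'
Final: (((F,C),Y,D,T),(W,J,S,E),B,G);

Answer: (((F,C),Y,D,T),(W,J,S,E),B,G);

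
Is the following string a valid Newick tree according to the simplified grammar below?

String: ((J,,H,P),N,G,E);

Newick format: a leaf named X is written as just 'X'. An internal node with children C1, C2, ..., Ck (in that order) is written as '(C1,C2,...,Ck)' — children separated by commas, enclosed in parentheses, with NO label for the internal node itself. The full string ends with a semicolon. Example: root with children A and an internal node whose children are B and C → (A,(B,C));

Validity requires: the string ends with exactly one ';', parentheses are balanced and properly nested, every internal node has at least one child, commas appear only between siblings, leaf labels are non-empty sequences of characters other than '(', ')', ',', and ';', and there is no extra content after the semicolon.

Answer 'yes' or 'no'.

Input: ((J,,H,P),N,G,E);
Paren balance: 2 '(' vs 2 ')' OK
Ends with single ';': True
Full parse: FAILS (empty leaf label at pos 4)
Valid: False

Answer: no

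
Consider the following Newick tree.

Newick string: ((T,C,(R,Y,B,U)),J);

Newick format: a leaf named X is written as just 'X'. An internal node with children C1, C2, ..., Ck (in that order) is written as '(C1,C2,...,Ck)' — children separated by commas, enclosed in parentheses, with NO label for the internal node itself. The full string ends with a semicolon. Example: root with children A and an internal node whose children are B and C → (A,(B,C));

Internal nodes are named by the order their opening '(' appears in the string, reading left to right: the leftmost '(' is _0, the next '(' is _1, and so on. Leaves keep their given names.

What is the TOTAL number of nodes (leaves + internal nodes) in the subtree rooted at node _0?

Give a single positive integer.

Answer: 10

Derivation:
Newick: ((T,C,(R,Y,B,U)),J);
Locate _0: it is the '(' at position 0 (the 1st '(' reading left to right).
Query: subtree rooted at _0
_0: subtree_size = 1 + 9
  _1: subtree_size = 1 + 7
    T: subtree_size = 1 + 0
    C: subtree_size = 1 + 0
    _2: subtree_size = 1 + 4
      R: subtree_size = 1 + 0
      Y: subtree_size = 1 + 0
      B: subtree_size = 1 + 0
      U: subtree_size = 1 + 0
  J: subtree_size = 1 + 0
Total subtree size of _0: 10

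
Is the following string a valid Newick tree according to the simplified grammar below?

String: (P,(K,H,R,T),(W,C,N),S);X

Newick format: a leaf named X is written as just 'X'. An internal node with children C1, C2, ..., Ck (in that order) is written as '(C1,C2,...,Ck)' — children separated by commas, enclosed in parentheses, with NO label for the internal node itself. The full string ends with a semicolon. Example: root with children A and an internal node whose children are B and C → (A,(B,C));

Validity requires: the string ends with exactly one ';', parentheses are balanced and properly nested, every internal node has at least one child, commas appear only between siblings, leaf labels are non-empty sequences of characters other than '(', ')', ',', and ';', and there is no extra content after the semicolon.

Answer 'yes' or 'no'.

Answer: no

Derivation:
Input: (P,(K,H,R,T),(W,C,N),S);X
Paren balance: 3 '(' vs 3 ')' OK
Ends with single ';': False
Full parse: FAILS (must end with ;)
Valid: False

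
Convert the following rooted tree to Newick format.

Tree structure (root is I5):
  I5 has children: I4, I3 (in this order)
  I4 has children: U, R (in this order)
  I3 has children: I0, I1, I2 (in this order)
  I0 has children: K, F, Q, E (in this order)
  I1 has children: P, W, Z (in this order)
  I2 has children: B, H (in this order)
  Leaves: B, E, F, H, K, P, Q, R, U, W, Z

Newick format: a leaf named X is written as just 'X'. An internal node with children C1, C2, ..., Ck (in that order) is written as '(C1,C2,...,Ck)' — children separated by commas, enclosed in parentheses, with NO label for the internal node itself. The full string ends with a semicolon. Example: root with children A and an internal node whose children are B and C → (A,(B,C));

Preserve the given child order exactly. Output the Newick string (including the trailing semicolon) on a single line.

internal I5 with children ['I4', 'I3']
  internal I4 with children ['U', 'R']
    leaf 'U' → 'U'
    leaf 'R' → 'R'
  → '(U,R)'
  internal I3 with children ['I0', 'I1', 'I2']
    internal I0 with children ['K', 'F', 'Q', 'E']
      leaf 'K' → 'K'
      leaf 'F' → 'F'
      leaf 'Q' → 'Q'
      leaf 'E' → 'E'
    → '(K,F,Q,E)'
    internal I1 with children ['P', 'W', 'Z']
      leaf 'P' → 'P'
      leaf 'W' → 'W'
      leaf 'Z' → 'Z'
    → '(P,W,Z)'
    internal I2 with children ['B', 'H']
      leaf 'B' → 'B'
      leaf 'H' → 'H'
    → '(B,H)'
  → '((K,F,Q,E),(P,W,Z),(B,H))'
→ '((U,R),((K,F,Q,E),(P,W,Z),(B,H)))'
Final: ((U,R),((K,F,Q,E),(P,W,Z),(B,H)));

Answer: ((U,R),((K,F,Q,E),(P,W,Z),(B,H)));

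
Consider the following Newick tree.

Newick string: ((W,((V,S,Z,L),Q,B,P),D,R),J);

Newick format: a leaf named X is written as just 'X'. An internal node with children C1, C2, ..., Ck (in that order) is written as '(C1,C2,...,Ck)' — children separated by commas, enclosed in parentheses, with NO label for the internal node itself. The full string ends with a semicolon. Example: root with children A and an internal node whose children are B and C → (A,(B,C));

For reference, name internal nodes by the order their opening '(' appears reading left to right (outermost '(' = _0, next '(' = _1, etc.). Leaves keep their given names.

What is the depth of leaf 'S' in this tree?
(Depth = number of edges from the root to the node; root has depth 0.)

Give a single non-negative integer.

Newick: ((W,((V,S,Z,L),Q,B,P),D,R),J);
Naming internals by '(' encounter order: outermost '(' = _0, next = _1, ...
Query node: S
Path from root: _0 -> _1 -> _2 -> _3 -> S
Depth of S: 4 (number of edges from root)

Answer: 4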